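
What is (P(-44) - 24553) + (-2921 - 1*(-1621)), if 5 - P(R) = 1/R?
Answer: -1137311/44 ≈ -25848.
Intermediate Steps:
P(R) = 5 - 1/R
(P(-44) - 24553) + (-2921 - 1*(-1621)) = ((5 - 1/(-44)) - 24553) + (-2921 - 1*(-1621)) = ((5 - 1*(-1/44)) - 24553) + (-2921 + 1621) = ((5 + 1/44) - 24553) - 1300 = (221/44 - 24553) - 1300 = -1080111/44 - 1300 = -1137311/44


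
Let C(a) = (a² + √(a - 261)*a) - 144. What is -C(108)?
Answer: -11520 - 324*I*√17 ≈ -11520.0 - 1335.9*I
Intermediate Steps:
C(a) = -144 + a² + a*√(-261 + a) (C(a) = (a² + √(-261 + a)*a) - 144 = (a² + a*√(-261 + a)) - 144 = -144 + a² + a*√(-261 + a))
-C(108) = -(-144 + 108² + 108*√(-261 + 108)) = -(-144 + 11664 + 108*√(-153)) = -(-144 + 11664 + 108*(3*I*√17)) = -(-144 + 11664 + 324*I*√17) = -(11520 + 324*I*√17) = -11520 - 324*I*√17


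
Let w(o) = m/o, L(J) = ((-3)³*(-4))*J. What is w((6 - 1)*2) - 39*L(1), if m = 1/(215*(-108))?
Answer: -978026401/232200 ≈ -4212.0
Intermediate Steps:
m = -1/23220 (m = (1/215)*(-1/108) = -1/23220 ≈ -4.3066e-5)
L(J) = 108*J (L(J) = (-27*(-4))*J = 108*J)
w(o) = -1/(23220*o)
w((6 - 1)*2) - 39*L(1) = -1/(2*(6 - 1))/23220 - 4212 = -1/(23220*(5*2)) - 39*108 = -1/23220/10 - 4212 = -1/23220*⅒ - 4212 = -1/232200 - 4212 = -978026401/232200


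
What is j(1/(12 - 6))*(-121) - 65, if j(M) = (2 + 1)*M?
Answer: -251/2 ≈ -125.50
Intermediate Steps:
j(M) = 3*M
j(1/(12 - 6))*(-121) - 65 = (3/(12 - 6))*(-121) - 65 = (3/6)*(-121) - 65 = (3*(⅙))*(-121) - 65 = (½)*(-121) - 65 = -121/2 - 65 = -251/2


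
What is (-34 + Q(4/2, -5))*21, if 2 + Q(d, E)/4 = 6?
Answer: -378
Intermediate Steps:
Q(d, E) = 16 (Q(d, E) = -8 + 4*6 = -8 + 24 = 16)
(-34 + Q(4/2, -5))*21 = (-34 + 16)*21 = -18*21 = -378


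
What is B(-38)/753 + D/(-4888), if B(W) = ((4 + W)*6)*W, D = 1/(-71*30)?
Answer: 26903161211/2613271440 ≈ 10.295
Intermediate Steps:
D = -1/2130 (D = 1/(-2130) = -1/2130 ≈ -0.00046948)
B(W) = W*(24 + 6*W) (B(W) = (24 + 6*W)*W = W*(24 + 6*W))
B(-38)/753 + D/(-4888) = (6*(-38)*(4 - 38))/753 - 1/2130/(-4888) = (6*(-38)*(-34))*(1/753) - 1/2130*(-1/4888) = 7752*(1/753) + 1/10411440 = 2584/251 + 1/10411440 = 26903161211/2613271440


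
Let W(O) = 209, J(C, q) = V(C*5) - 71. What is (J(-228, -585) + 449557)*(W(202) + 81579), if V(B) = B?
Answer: 36669322648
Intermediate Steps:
J(C, q) = -71 + 5*C (J(C, q) = C*5 - 71 = 5*C - 71 = -71 + 5*C)
(J(-228, -585) + 449557)*(W(202) + 81579) = ((-71 + 5*(-228)) + 449557)*(209 + 81579) = ((-71 - 1140) + 449557)*81788 = (-1211 + 449557)*81788 = 448346*81788 = 36669322648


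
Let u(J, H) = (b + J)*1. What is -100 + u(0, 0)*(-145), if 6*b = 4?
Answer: -590/3 ≈ -196.67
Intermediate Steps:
b = ⅔ (b = (⅙)*4 = ⅔ ≈ 0.66667)
u(J, H) = ⅔ + J (u(J, H) = (⅔ + J)*1 = ⅔ + J)
-100 + u(0, 0)*(-145) = -100 + (⅔ + 0)*(-145) = -100 + (⅔)*(-145) = -100 - 290/3 = -590/3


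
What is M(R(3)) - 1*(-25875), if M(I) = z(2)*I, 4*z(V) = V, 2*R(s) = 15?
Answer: 103515/4 ≈ 25879.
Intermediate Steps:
R(s) = 15/2 (R(s) = (½)*15 = 15/2)
z(V) = V/4
M(I) = I/2 (M(I) = ((¼)*2)*I = I/2)
M(R(3)) - 1*(-25875) = (½)*(15/2) - 1*(-25875) = 15/4 + 25875 = 103515/4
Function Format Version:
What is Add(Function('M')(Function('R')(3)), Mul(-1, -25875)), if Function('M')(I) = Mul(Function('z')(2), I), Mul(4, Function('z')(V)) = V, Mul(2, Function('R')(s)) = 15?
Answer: Rational(103515, 4) ≈ 25879.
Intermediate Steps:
Function('R')(s) = Rational(15, 2) (Function('R')(s) = Mul(Rational(1, 2), 15) = Rational(15, 2))
Function('z')(V) = Mul(Rational(1, 4), V)
Function('M')(I) = Mul(Rational(1, 2), I) (Function('M')(I) = Mul(Mul(Rational(1, 4), 2), I) = Mul(Rational(1, 2), I))
Add(Function('M')(Function('R')(3)), Mul(-1, -25875)) = Add(Mul(Rational(1, 2), Rational(15, 2)), Mul(-1, -25875)) = Add(Rational(15, 4), 25875) = Rational(103515, 4)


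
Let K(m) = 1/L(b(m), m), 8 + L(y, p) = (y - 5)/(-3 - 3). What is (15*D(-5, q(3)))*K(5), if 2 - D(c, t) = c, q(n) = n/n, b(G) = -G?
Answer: -315/19 ≈ -16.579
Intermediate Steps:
q(n) = 1
D(c, t) = 2 - c
L(y, p) = -43/6 - y/6 (L(y, p) = -8 + (y - 5)/(-3 - 3) = -8 + (-5 + y)/(-6) = -8 + (-5 + y)*(-⅙) = -8 + (⅚ - y/6) = -43/6 - y/6)
K(m) = 1/(-43/6 + m/6) (K(m) = 1/(-43/6 - (-1)*m/6) = 1/(-43/6 + m/6))
(15*D(-5, q(3)))*K(5) = (15*(2 - 1*(-5)))*(6/(-43 + 5)) = (15*(2 + 5))*(6/(-38)) = (15*7)*(6*(-1/38)) = 105*(-3/19) = -315/19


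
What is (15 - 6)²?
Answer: 81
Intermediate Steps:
(15 - 6)² = 9² = 81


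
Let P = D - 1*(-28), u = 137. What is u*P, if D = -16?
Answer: 1644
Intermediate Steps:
P = 12 (P = -16 - 1*(-28) = -16 + 28 = 12)
u*P = 137*12 = 1644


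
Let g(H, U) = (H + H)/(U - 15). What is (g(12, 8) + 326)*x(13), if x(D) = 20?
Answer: 45160/7 ≈ 6451.4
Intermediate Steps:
g(H, U) = 2*H/(-15 + U) (g(H, U) = (2*H)/(-15 + U) = 2*H/(-15 + U))
(g(12, 8) + 326)*x(13) = (2*12/(-15 + 8) + 326)*20 = (2*12/(-7) + 326)*20 = (2*12*(-⅐) + 326)*20 = (-24/7 + 326)*20 = (2258/7)*20 = 45160/7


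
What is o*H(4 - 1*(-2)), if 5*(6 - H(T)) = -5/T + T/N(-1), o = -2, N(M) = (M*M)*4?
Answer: -176/15 ≈ -11.733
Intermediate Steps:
N(M) = 4*M² (N(M) = M²*4 = 4*M²)
H(T) = 6 + 1/T - T/20 (H(T) = 6 - (-5/T + T/((4*(-1)²)))/5 = 6 - (-5/T + T/((4*1)))/5 = 6 - (-5/T + T/4)/5 = 6 + (1/T - T/20) = 6 + 1/T - T/20)
o*H(4 - 1*(-2)) = -2*(6 + 1/(4 - 1*(-2)) - (4 - 1*(-2))/20) = -2*(6 + 1/(4 + 2) - (4 + 2)/20) = -2*(6 + 1/6 - 1/20*6) = -2*(6 + ⅙ - 3/10) = -2*88/15 = -176/15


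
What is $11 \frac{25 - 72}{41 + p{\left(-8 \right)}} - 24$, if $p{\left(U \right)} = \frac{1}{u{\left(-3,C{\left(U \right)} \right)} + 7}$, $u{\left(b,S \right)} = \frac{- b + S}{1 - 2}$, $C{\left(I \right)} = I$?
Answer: $- \frac{18036}{493} \approx -36.584$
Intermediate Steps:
$u{\left(b,S \right)} = b - S$ ($u{\left(b,S \right)} = \frac{S - b}{-1} = \left(S - b\right) \left(-1\right) = b - S$)
$p{\left(U \right)} = \frac{1}{4 - U}$ ($p{\left(U \right)} = \frac{1}{\left(-3 - U\right) + 7} = \frac{1}{4 - U}$)
$11 \frac{25 - 72}{41 + p{\left(-8 \right)}} - 24 = 11 \frac{25 - 72}{41 - \frac{1}{-4 - 8}} - 24 = 11 \left(- \frac{47}{41 - \frac{1}{-12}}\right) - 24 = 11 \left(- \frac{47}{41 - - \frac{1}{12}}\right) - 24 = 11 \left(- \frac{47}{41 + \frac{1}{12}}\right) - 24 = 11 \left(- \frac{47}{\frac{493}{12}}\right) - 24 = 11 \left(\left(-47\right) \frac{12}{493}\right) - 24 = 11 \left(- \frac{564}{493}\right) - 24 = - \frac{6204}{493} - 24 = - \frac{18036}{493}$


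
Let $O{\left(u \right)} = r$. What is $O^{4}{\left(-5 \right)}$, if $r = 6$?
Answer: $1296$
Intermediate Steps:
$O{\left(u \right)} = 6$
$O^{4}{\left(-5 \right)} = 6^{4} = 1296$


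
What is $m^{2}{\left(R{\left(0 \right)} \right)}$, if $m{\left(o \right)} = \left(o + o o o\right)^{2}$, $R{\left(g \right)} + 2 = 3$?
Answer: $16$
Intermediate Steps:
$R{\left(g \right)} = 1$ ($R{\left(g \right)} = -2 + 3 = 1$)
$m{\left(o \right)} = \left(o + o^{3}\right)^{2}$ ($m{\left(o \right)} = \left(o + o^{2} o\right)^{2} = \left(o + o^{3}\right)^{2}$)
$m^{2}{\left(R{\left(0 \right)} \right)} = \left(1^{2} \left(1 + 1^{2}\right)^{2}\right)^{2} = \left(1 \left(1 + 1\right)^{2}\right)^{2} = \left(1 \cdot 2^{2}\right)^{2} = \left(1 \cdot 4\right)^{2} = 4^{2} = 16$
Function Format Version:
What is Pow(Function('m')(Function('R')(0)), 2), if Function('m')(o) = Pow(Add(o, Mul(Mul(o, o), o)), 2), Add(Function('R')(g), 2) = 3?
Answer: 16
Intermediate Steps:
Function('R')(g) = 1 (Function('R')(g) = Add(-2, 3) = 1)
Function('m')(o) = Pow(Add(o, Pow(o, 3)), 2) (Function('m')(o) = Pow(Add(o, Mul(Pow(o, 2), o)), 2) = Pow(Add(o, Pow(o, 3)), 2))
Pow(Function('m')(Function('R')(0)), 2) = Pow(Mul(Pow(1, 2), Pow(Add(1, Pow(1, 2)), 2)), 2) = Pow(Mul(1, Pow(Add(1, 1), 2)), 2) = Pow(Mul(1, Pow(2, 2)), 2) = Pow(Mul(1, 4), 2) = Pow(4, 2) = 16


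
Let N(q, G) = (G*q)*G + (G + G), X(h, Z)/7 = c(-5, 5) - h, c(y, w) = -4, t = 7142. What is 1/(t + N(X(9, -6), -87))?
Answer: -1/681811 ≈ -1.4667e-6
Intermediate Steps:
X(h, Z) = -28 - 7*h (X(h, Z) = 7*(-4 - h) = -28 - 7*h)
N(q, G) = 2*G + q*G² (N(q, G) = q*G² + 2*G = 2*G + q*G²)
1/(t + N(X(9, -6), -87)) = 1/(7142 - 87*(2 - 87*(-28 - 7*9))) = 1/(7142 - 87*(2 - 87*(-28 - 63))) = 1/(7142 - 87*(2 - 87*(-91))) = 1/(7142 - 87*(2 + 7917)) = 1/(7142 - 87*7919) = 1/(7142 - 688953) = 1/(-681811) = -1/681811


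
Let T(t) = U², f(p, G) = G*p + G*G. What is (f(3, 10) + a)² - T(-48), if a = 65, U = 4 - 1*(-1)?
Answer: 38000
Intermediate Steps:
f(p, G) = G² + G*p (f(p, G) = G*p + G² = G² + G*p)
U = 5 (U = 4 + 1 = 5)
T(t) = 25 (T(t) = 5² = 25)
(f(3, 10) + a)² - T(-48) = (10*(10 + 3) + 65)² - 1*25 = (10*13 + 65)² - 25 = (130 + 65)² - 25 = 195² - 25 = 38025 - 25 = 38000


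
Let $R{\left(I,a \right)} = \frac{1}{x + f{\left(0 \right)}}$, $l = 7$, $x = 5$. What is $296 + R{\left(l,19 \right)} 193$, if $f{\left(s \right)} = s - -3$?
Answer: $\frac{2561}{8} \approx 320.13$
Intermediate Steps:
$f{\left(s \right)} = 3 + s$ ($f{\left(s \right)} = s + 3 = 3 + s$)
$R{\left(I,a \right)} = \frac{1}{8}$ ($R{\left(I,a \right)} = \frac{1}{5 + \left(3 + 0\right)} = \frac{1}{5 + 3} = \frac{1}{8}$)
$296 + R{\left(l,19 \right)} 193 = 296 + \frac{1}{8} \cdot 193 = 296 + \frac{193}{8} = \frac{2561}{8}$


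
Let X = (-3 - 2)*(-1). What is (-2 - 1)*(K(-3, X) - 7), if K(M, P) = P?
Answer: 6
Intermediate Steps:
X = 5 (X = -5*(-1) = 5)
(-2 - 1)*(K(-3, X) - 7) = (-2 - 1)*(5 - 7) = -3*(-2) = 6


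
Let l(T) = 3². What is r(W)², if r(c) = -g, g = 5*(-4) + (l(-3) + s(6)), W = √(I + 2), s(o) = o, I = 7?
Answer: 25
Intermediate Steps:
l(T) = 9
W = 3 (W = √(7 + 2) = √9 = 3)
g = -5 (g = 5*(-4) + (9 + 6) = -20 + 15 = -5)
r(c) = 5 (r(c) = -1*(-5) = 5)
r(W)² = 5² = 25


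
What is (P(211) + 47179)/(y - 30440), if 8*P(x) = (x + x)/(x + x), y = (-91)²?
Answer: -377433/177272 ≈ -2.1291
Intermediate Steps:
y = 8281
P(x) = ⅛ (P(x) = ((x + x)/(x + x))/8 = ((2*x)/((2*x)))/8 = ((2*x)*(1/(2*x)))/8 = (⅛)*1 = ⅛)
(P(211) + 47179)/(y - 30440) = (⅛ + 47179)/(8281 - 30440) = (377433/8)/(-22159) = (377433/8)*(-1/22159) = -377433/177272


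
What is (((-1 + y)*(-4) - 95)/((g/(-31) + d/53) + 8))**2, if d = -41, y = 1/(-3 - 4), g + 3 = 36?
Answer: 1081639520361/5022273424 ≈ 215.37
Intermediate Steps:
g = 33 (g = -3 + 36 = 33)
y = -1/7 (y = 1/(-7) = -1/7 ≈ -0.14286)
(((-1 + y)*(-4) - 95)/((g/(-31) + d/53) + 8))**2 = (((-1 - 1/7)*(-4) - 95)/((33/(-31) - 41/53) + 8))**2 = ((-8/7*(-4) - 95)/((33*(-1/31) - 41*1/53) + 8))**2 = ((32/7 - 95)/((-33/31 - 41/53) + 8))**2 = (-633/(7*(-3020/1643 + 8)))**2 = (-633/(7*10124/1643))**2 = (-633/7*1643/10124)**2 = (-1040019/70868)**2 = 1081639520361/5022273424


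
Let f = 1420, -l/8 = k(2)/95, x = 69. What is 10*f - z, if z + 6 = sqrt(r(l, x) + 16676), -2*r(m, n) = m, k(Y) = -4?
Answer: 14206 - 2*sqrt(37624845)/95 ≈ 14077.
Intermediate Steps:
l = 32/95 (l = -(-32)/95 = -8*(-4/95) = 32/95 ≈ 0.33684)
r(m, n) = -m/2
z = -6 + 2*sqrt(37624845)/95 (z = -6 + sqrt(-1/2*32/95 + 16676) = -6 + sqrt(-16/95 + 16676) = -6 + sqrt(1584204/95) = -6 + 2*sqrt(37624845)/95 ≈ 123.13)
10*f - z = 10*1420 - (-6 + 2*sqrt(37624845)/95) = 14200 + (6 - 2*sqrt(37624845)/95) = 14206 - 2*sqrt(37624845)/95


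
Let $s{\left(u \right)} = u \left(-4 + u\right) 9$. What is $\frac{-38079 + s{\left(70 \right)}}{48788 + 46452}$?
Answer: $\frac{3501}{95240} \approx 0.03676$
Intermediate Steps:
$s{\left(u \right)} = 9 u \left(-4 + u\right)$
$\frac{-38079 + s{\left(70 \right)}}{48788 + 46452} = \frac{-38079 + 9 \cdot 70 \left(-4 + 70\right)}{48788 + 46452} = \frac{-38079 + 9 \cdot 70 \cdot 66}{95240} = \left(-38079 + 41580\right) \frac{1}{95240} = 3501 \cdot \frac{1}{95240} = \frac{3501}{95240}$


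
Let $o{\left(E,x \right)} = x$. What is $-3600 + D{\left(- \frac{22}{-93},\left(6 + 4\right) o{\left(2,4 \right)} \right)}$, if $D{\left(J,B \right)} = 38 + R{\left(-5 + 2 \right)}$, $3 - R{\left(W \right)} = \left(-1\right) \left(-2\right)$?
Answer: $-3561$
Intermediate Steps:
$R{\left(W \right)} = 1$ ($R{\left(W \right)} = 3 - \left(-1\right) \left(-2\right) = 3 - 2 = 1$)
$D{\left(J,B \right)} = 39$ ($D{\left(J,B \right)} = 38 + 1 = 39$)
$-3600 + D{\left(- \frac{22}{-93},\left(6 + 4\right) o{\left(2,4 \right)} \right)} = -3600 + 39 = -3561$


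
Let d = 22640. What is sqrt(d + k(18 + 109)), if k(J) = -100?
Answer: 14*sqrt(115) ≈ 150.13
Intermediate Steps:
sqrt(d + k(18 + 109)) = sqrt(22640 - 100) = sqrt(22540) = 14*sqrt(115)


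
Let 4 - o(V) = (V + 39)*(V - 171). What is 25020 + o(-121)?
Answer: 1080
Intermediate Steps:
o(V) = 4 - (-171 + V)*(39 + V) (o(V) = 4 - (V + 39)*(V - 171) = 4 - (39 + V)*(-171 + V) = 4 - (-171 + V)*(39 + V))
25020 + o(-121) = 25020 + (6673 - 1*(-121)² + 132*(-121)) = 25020 + (6673 - 1*14641 - 15972) = 25020 + (6673 - 14641 - 15972) = 25020 - 23940 = 1080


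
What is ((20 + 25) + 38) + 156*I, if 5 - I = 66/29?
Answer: 14731/29 ≈ 507.97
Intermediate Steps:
I = 79/29 (I = 5 - 66/29 = 79/29 ≈ 2.7241)
((20 + 25) + 38) + 156*I = ((20 + 25) + 38) + 156*(79/29) = (45 + 38) + 12324/29 = 83 + 12324/29 = 14731/29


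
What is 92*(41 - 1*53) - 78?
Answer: -1182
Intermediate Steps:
92*(41 - 1*53) - 78 = 92*(41 - 53) - 78 = 92*(-12) - 78 = -1104 - 78 = -1182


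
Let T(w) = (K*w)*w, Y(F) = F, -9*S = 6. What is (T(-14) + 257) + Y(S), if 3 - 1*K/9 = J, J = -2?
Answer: 27229/3 ≈ 9076.3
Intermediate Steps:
K = 45 (K = 27 - 9*(-2) = 27 + 18 = 45)
S = -⅔ (S = -⅑*6 = -⅔ ≈ -0.66667)
T(w) = 45*w² (T(w) = (45*w)*w = 45*w²)
(T(-14) + 257) + Y(S) = (45*(-14)² + 257) - ⅔ = (45*196 + 257) - ⅔ = (8820 + 257) - ⅔ = 9077 - ⅔ = 27229/3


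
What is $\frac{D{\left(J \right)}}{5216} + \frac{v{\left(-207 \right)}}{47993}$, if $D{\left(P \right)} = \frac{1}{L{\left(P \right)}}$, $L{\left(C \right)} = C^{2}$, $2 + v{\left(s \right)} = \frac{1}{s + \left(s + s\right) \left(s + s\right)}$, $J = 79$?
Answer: $- \frac{11137201780435}{267451795896306912} \approx -4.1642 \cdot 10^{-5}$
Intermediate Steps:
$v{\left(s \right)} = -2 + \frac{1}{s + 4 s^{2}}$ ($v{\left(s \right)} = -2 + \frac{1}{s + \left(s + s\right) \left(s + s\right)} = -2 + \frac{1}{s + 2 s 2 s} = -2 + \frac{1}{s + 4 s^{2}}$)
$D{\left(P \right)} = \frac{1}{P^{2}}$
$\frac{D{\left(J \right)}}{5216} + \frac{v{\left(-207 \right)}}{47993} = \frac{1}{6241 \cdot 5216} + \frac{\frac{1}{-207} \frac{1}{1 + 4 \left(-207\right)} \left(1 - 8 \left(-207\right)^{2} - -414\right)}{47993} = \frac{1}{6241} \cdot \frac{1}{5216} + - \frac{1 - 342792 + 414}{207 \left(1 - 828\right)} \frac{1}{47993} = \frac{1}{32553056} + - \frac{1 - 342792 + 414}{207 \left(-827\right)} \frac{1}{47993} = \frac{1}{32553056} + \left(- \frac{1}{207}\right) \left(- \frac{1}{827}\right) \left(-342377\right) \frac{1}{47993} = \frac{1}{32553056} - \frac{342377}{8215873677} = - \frac{11137201780435}{267451795896306912}$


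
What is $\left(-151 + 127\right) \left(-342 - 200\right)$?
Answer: $13008$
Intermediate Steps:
$\left(-151 + 127\right) \left(-342 - 200\right) = \left(-24\right) \left(-542\right) = 13008$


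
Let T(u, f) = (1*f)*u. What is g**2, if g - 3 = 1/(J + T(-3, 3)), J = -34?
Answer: 16384/1849 ≈ 8.8610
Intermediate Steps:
T(u, f) = f*u
g = 128/43 (g = 3 + 1/(-34 + 3*(-3)) = 3 + 1/(-34 - 9) = 3 + 1/(-43) = 3 - 1/43 = 128/43 ≈ 2.9767)
g**2 = (128/43)**2 = 16384/1849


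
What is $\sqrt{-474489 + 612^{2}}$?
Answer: $3 i \sqrt{11105} \approx 316.14 i$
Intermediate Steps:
$\sqrt{-474489 + 612^{2}} = \sqrt{-474489 + 374544} = \sqrt{-99945} = 3 i \sqrt{11105}$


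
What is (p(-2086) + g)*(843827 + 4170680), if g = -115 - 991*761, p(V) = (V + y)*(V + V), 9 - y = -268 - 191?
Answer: 30067134407210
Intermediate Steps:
y = 468 (y = 9 - (-268 - 191) = 9 - 1*(-459) = 9 + 459 = 468)
p(V) = 2*V*(468 + V) (p(V) = (V + 468)*(V + V) = (468 + V)*(2*V) = 2*V*(468 + V))
g = -754266 (g = -115 - 754151 = -754266)
(p(-2086) + g)*(843827 + 4170680) = (2*(-2086)*(468 - 2086) - 754266)*(843827 + 4170680) = (2*(-2086)*(-1618) - 754266)*5014507 = (6750296 - 754266)*5014507 = 5996030*5014507 = 30067134407210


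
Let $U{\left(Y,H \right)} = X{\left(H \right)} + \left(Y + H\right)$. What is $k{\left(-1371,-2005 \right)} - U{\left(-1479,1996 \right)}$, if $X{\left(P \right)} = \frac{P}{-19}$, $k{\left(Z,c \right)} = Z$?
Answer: $- \frac{33876}{19} \approx -1782.9$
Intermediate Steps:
$X{\left(P \right)} = - \frac{P}{19}$ ($X{\left(P \right)} = P \left(- \frac{1}{19}\right) = - \frac{P}{19}$)
$U{\left(Y,H \right)} = Y + \frac{18 H}{19}$ ($U{\left(Y,H \right)} = - \frac{H}{19} + \left(Y + H\right) = - \frac{H}{19} + \left(H + Y\right) = Y + \frac{18 H}{19}$)
$k{\left(-1371,-2005 \right)} - U{\left(-1479,1996 \right)} = -1371 - \left(-1479 + \frac{18}{19} \cdot 1996\right) = -1371 - \left(-1479 + \frac{35928}{19}\right) = -1371 - \frac{7827}{19} = - \frac{33876}{19}$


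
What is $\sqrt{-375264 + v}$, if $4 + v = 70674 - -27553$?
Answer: $i \sqrt{277041} \approx 526.35 i$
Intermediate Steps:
$v = 98223$ ($v = -4 + \left(70674 - -27553\right) = -4 + \left(70674 + 27553\right) = -4 + 98227 = 98223$)
$\sqrt{-375264 + v} = \sqrt{-375264 + 98223} = \sqrt{-277041} = i \sqrt{277041}$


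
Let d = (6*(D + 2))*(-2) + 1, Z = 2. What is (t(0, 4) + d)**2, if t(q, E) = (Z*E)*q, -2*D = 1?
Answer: 289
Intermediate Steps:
D = -1/2 (D = -1/2*1 = -1/2 ≈ -0.50000)
t(q, E) = 2*E*q (t(q, E) = (2*E)*q = 2*E*q)
d = -17 (d = (6*(-1/2 + 2))*(-2) + 1 = (6*(3/2))*(-2) + 1 = 9*(-2) + 1 = -18 + 1 = -17)
(t(0, 4) + d)**2 = (2*4*0 - 17)**2 = (0 - 17)**2 = (-17)**2 = 289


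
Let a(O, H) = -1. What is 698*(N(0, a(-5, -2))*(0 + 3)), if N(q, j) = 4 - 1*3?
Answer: 2094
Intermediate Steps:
N(q, j) = 1 (N(q, j) = 4 - 3 = 1)
698*(N(0, a(-5, -2))*(0 + 3)) = 698*(1*(0 + 3)) = 698*(1*3) = 698*3 = 2094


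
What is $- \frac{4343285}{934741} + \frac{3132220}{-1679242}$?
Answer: $- \frac{5110620522495}{784828173161} \approx -6.5118$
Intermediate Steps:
$- \frac{4343285}{934741} + \frac{3132220}{-1679242} = \left(-4343285\right) \frac{1}{934741} + 3132220 \left(- \frac{1}{1679242}\right) = - \frac{4343285}{934741} - \frac{1566110}{839621} = - \frac{5110620522495}{784828173161}$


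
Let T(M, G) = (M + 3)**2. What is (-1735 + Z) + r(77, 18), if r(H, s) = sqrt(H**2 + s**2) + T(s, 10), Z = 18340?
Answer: 17046 + 13*sqrt(37) ≈ 17125.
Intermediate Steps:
T(M, G) = (3 + M)**2
r(H, s) = (3 + s)**2 + sqrt(H**2 + s**2) (r(H, s) = sqrt(H**2 + s**2) + (3 + s)**2 = (3 + s)**2 + sqrt(H**2 + s**2))
(-1735 + Z) + r(77, 18) = (-1735 + 18340) + ((3 + 18)**2 + sqrt(77**2 + 18**2)) = 16605 + (21**2 + sqrt(5929 + 324)) = 16605 + (441 + sqrt(6253)) = 16605 + (441 + 13*sqrt(37)) = 17046 + 13*sqrt(37)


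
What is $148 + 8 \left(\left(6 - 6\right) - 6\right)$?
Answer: $100$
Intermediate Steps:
$148 + 8 \left(\left(6 - 6\right) - 6\right) = 148 + 8 \left(0 - 6\right) = 148 + 8 \left(-6\right) = 148 - 48 = 100$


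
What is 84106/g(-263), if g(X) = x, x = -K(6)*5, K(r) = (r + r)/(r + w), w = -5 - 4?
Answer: 42053/10 ≈ 4205.3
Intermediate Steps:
w = -9
K(r) = 2*r/(-9 + r) (K(r) = (r + r)/(r - 9) = (2*r)/(-9 + r) = 2*r/(-9 + r))
x = 20 (x = -2*6/(-9 + 6)*5 = -2*6/(-3)*5 = -2*6*(-1)/3*5 = -1*(-4)*5 = 4*5 = 20)
g(X) = 20
84106/g(-263) = 84106/20 = 84106*(1/20) = 42053/10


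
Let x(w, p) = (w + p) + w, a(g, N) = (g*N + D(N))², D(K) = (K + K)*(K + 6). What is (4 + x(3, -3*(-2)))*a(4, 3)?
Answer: 69696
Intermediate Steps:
D(K) = 2*K*(6 + K) (D(K) = (2*K)*(6 + K) = 2*K*(6 + K))
a(g, N) = (N*g + 2*N*(6 + N))² (a(g, N) = (g*N + 2*N*(6 + N))² = (N*g + 2*N*(6 + N))²)
x(w, p) = p + 2*w (x(w, p) = (p + w) + w = p + 2*w)
(4 + x(3, -3*(-2)))*a(4, 3) = (4 + (-3*(-2) + 2*3))*(3²*(12 + 4 + 2*3)²) = (4 + (6 + 6))*(9*(12 + 4 + 6)²) = (4 + 12)*(9*22²) = 16*(9*484) = 16*4356 = 69696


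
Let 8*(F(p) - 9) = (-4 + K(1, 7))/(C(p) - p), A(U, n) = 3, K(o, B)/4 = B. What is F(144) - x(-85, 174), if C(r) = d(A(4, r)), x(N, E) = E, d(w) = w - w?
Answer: -7921/48 ≈ -165.02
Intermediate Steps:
K(o, B) = 4*B
d(w) = 0
C(r) = 0
F(p) = 9 - 3/p (F(p) = 9 + ((-4 + 4*7)/(0 - p))/8 = 9 + ((-4 + 28)/((-p)))/8 = 9 + (24*(-1/p))/8 = 9 + (-24/p)/8 = 9 - 3/p)
F(144) - x(-85, 174) = (9 - 3/144) - 1*174 = (9 - 3*1/144) - 174 = (9 - 1/48) - 174 = 431/48 - 174 = -7921/48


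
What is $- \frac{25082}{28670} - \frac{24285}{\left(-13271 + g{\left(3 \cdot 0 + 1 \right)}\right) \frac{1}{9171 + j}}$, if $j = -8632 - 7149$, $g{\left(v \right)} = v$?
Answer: $- \frac{230127580882}{19022545} \approx -12098.0$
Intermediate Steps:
$j = -15781$
$- \frac{25082}{28670} - \frac{24285}{\left(-13271 + g{\left(3 \cdot 0 + 1 \right)}\right) \frac{1}{9171 + j}} = - \frac{25082}{28670} - \frac{24285}{\left(-13271 + \left(3 \cdot 0 + 1\right)\right) \frac{1}{9171 - 15781}} = \left(-25082\right) \frac{1}{28670} - \frac{24285}{\left(-13271 + \left(0 + 1\right)\right) \frac{1}{-6610}} = - \frac{12541}{14335} - \frac{24285}{\left(-13271 + 1\right) \left(- \frac{1}{6610}\right)} = - \frac{12541}{14335} - \frac{24285}{\left(-13270\right) \left(- \frac{1}{6610}\right)} = - \frac{12541}{14335} - \frac{24285}{\frac{1327}{661}} = - \frac{12541}{14335} - \frac{16052385}{1327} = - \frac{230127580882}{19022545}$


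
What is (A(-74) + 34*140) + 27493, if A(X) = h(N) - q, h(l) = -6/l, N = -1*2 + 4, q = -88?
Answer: 32338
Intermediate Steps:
N = 2 (N = -2 + 4 = 2)
A(X) = 85 (A(X) = -6/2 - 1*(-88) = -6*½ + 88 = -3 + 88 = 85)
(A(-74) + 34*140) + 27493 = (85 + 34*140) + 27493 = (85 + 4760) + 27493 = 4845 + 27493 = 32338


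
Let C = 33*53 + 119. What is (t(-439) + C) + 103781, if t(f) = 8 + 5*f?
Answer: 103462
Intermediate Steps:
C = 1868 (C = 1749 + 119 = 1868)
(t(-439) + C) + 103781 = ((8 + 5*(-439)) + 1868) + 103781 = ((8 - 2195) + 1868) + 103781 = (-2187 + 1868) + 103781 = -319 + 103781 = 103462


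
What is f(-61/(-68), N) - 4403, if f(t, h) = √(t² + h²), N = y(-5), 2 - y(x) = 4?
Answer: -4403 + √22217/68 ≈ -4400.8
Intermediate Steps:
y(x) = -2 (y(x) = 2 - 1*4 = 2 - 4 = -2)
N = -2
f(t, h) = √(h² + t²)
f(-61/(-68), N) - 4403 = √((-2)² + (-61/(-68))²) - 4403 = √(4 + (-61*(-1/68))²) - 4403 = √(4 + (61/68)²) - 4403 = √(4 + 3721/4624) - 4403 = √(22217/4624) - 4403 = √22217/68 - 4403 = -4403 + √22217/68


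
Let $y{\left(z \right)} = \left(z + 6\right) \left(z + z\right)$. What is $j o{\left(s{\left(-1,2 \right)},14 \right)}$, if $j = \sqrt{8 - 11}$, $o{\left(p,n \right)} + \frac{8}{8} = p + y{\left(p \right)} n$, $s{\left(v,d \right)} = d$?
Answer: $449 i \sqrt{3} \approx 777.69 i$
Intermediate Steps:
$y{\left(z \right)} = 2 z \left(6 + z\right)$ ($y{\left(z \right)} = \left(6 + z\right) 2 z = 2 z \left(6 + z\right)$)
$o{\left(p,n \right)} = -1 + p + 2 n p \left(6 + p\right)$ ($o{\left(p,n \right)} = -1 + \left(p + 2 p \left(6 + p\right) n\right) = -1 + \left(p + 2 n p \left(6 + p\right)\right) = -1 + p + 2 n p \left(6 + p\right)$)
$j = i \sqrt{3}$ ($j = \sqrt{-3} = i \sqrt{3} \approx 1.732 i$)
$j o{\left(s{\left(-1,2 \right)},14 \right)} = i \sqrt{3} \left(-1 + 2 + 2 \cdot 14 \cdot 2 \left(6 + 2\right)\right) = i \sqrt{3} \left(-1 + 2 + 2 \cdot 14 \cdot 2 \cdot 8\right) = i \sqrt{3} \left(-1 + 2 + 448\right) = i \sqrt{3} \cdot 449 = 449 i \sqrt{3}$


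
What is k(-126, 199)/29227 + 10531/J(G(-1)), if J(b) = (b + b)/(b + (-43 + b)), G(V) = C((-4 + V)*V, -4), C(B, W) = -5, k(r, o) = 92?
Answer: 16312846381/292270 ≈ 55814.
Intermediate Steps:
G(V) = -5
J(b) = 2*b/(-43 + 2*b) (J(b) = (2*b)/(-43 + 2*b) = 2*b/(-43 + 2*b))
k(-126, 199)/29227 + 10531/J(G(-1)) = 92/29227 + 10531/((2*(-5)/(-43 + 2*(-5)))) = 92*(1/29227) + 10531/((2*(-5)/(-43 - 10))) = 92/29227 + 10531/((2*(-5)/(-53))) = 92/29227 + 10531/((2*(-5)*(-1/53))) = 92/29227 + 10531/(10/53) = 92/29227 + 10531*(53/10) = 92/29227 + 558143/10 = 16312846381/292270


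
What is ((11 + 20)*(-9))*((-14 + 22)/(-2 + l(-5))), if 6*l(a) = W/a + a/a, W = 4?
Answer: 66960/59 ≈ 1134.9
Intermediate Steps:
l(a) = 1/6 + 2/(3*a) (l(a) = (4/a + a/a)/6 = (4/a + 1)/6 = (1 + 4/a)/6 = 1/6 + 2/(3*a))
((11 + 20)*(-9))*((-14 + 22)/(-2 + l(-5))) = ((11 + 20)*(-9))*((-14 + 22)/(-2 + (1/6)*(4 - 5)/(-5))) = (31*(-9))*(8/(-2 + (1/6)*(-1/5)*(-1))) = -2232/(-2 + 1/30) = -2232/(-59/30) = -2232*(-30)/59 = -279*(-240/59) = 66960/59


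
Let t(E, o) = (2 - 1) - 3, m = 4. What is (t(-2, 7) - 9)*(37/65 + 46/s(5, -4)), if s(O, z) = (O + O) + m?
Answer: -19294/455 ≈ -42.404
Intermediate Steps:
t(E, o) = -2 (t(E, o) = 1 - 3 = -2)
s(O, z) = 4 + 2*O (s(O, z) = (O + O) + 4 = 2*O + 4 = 4 + 2*O)
(t(-2, 7) - 9)*(37/65 + 46/s(5, -4)) = (-2 - 9)*(37/65 + 46/(4 + 2*5)) = -11*(37*(1/65) + 46/(4 + 10)) = -11*(37/65 + 46/14) = -11*(37/65 + 46*(1/14)) = -11*(37/65 + 23/7) = -11*1754/455 = -19294/455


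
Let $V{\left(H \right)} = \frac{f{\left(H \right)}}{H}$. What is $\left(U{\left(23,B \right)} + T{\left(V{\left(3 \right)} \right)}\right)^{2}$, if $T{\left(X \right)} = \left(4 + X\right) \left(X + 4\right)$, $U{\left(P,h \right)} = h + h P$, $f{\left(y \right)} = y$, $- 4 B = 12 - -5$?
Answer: $5929$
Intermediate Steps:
$B = - \frac{17}{4}$ ($B = - \frac{12 - -5}{4} = - \frac{12 + 5}{4} = \left(- \frac{1}{4}\right) 17 = - \frac{17}{4} \approx -4.25$)
$V{\left(H \right)} = 1$ ($V{\left(H \right)} = \frac{H}{H} = 1$)
$U{\left(P,h \right)} = h + P h$
$T{\left(X \right)} = \left(4 + X\right)^{2}$ ($T{\left(X \right)} = \left(4 + X\right) \left(4 + X\right) = \left(4 + X\right)^{2}$)
$\left(U{\left(23,B \right)} + T{\left(V{\left(3 \right)} \right)}\right)^{2} = \left(- \frac{17 \left(1 + 23\right)}{4} + \left(4 + 1\right)^{2}\right)^{2} = \left(\left(- \frac{17}{4}\right) 24 + 5^{2}\right)^{2} = \left(-102 + 25\right)^{2} = \left(-77\right)^{2} = 5929$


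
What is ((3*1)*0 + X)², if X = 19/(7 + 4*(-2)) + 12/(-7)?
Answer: 21025/49 ≈ 429.08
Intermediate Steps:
X = -145/7 (X = 19/(7 - 8) + 12*(-⅐) = 19/(-1) - 12/7 = 19*(-1) - 12/7 = -19 - 12/7 = -145/7 ≈ -20.714)
((3*1)*0 + X)² = ((3*1)*0 - 145/7)² = (3*0 - 145/7)² = (0 - 145/7)² = (-145/7)² = 21025/49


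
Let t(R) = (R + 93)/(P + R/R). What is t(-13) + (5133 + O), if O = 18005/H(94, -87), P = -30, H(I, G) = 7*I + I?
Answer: 112402449/21808 ≈ 5154.2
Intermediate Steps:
H(I, G) = 8*I
t(R) = -93/29 - R/29 (t(R) = (R + 93)/(-30 + R/R) = (93 + R)/(-30 + 1) = (93 + R)/(-29) = (93 + R)*(-1/29) = -93/29 - R/29)
O = 18005/752 (O = 18005/((8*94)) = 18005/752 ≈ 23.943)
t(-13) + (5133 + O) = (-93/29 - 1/29*(-13)) + (5133 + 18005/752) = (-93/29 + 13/29) + 3878021/752 = -80/29 + 3878021/752 = 112402449/21808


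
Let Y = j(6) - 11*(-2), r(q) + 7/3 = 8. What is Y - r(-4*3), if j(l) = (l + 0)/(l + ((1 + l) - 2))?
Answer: 557/33 ≈ 16.879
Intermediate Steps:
r(q) = 17/3 (r(q) = -7/3 + 8 = 17/3)
j(l) = l/(-1 + 2*l) (j(l) = l/(l + (-1 + l)) = l/(-1 + 2*l))
Y = 248/11 (Y = 6/(-1 + 2*6) - 11*(-2) = 6/(-1 + 12) + 22 = 6/11 + 22 = 248/11 ≈ 22.545)
Y - r(-4*3) = 248/11 - 1*17/3 = 248/11 - 17/3 = 557/33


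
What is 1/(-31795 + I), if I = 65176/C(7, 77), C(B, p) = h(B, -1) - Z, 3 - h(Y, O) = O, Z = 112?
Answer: -27/874759 ≈ -3.0866e-5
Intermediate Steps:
h(Y, O) = 3 - O
C(B, p) = -108 (C(B, p) = (3 - 1*(-1)) - 1*112 = (3 + 1) - 112 = 4 - 112 = -108)
I = -16294/27 (I = 65176/(-108) = 65176*(-1/108) = -16294/27 ≈ -603.48)
1/(-31795 + I) = 1/(-31795 - 16294/27) = 1/(-874759/27) = -27/874759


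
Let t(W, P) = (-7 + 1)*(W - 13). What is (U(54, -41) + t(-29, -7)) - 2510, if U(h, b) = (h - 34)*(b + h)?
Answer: -1998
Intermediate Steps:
t(W, P) = 78 - 6*W (t(W, P) = -6*(-13 + W) = 78 - 6*W)
U(h, b) = (-34 + h)*(b + h)
(U(54, -41) + t(-29, -7)) - 2510 = ((54² - 34*(-41) - 34*54 - 41*54) + (78 - 6*(-29))) - 2510 = ((2916 + 1394 - 1836 - 2214) + (78 + 174)) - 2510 = (260 + 252) - 2510 = 512 - 2510 = -1998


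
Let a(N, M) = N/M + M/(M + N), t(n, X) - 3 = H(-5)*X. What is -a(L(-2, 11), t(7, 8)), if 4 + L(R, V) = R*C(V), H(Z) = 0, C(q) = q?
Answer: 607/69 ≈ 8.7971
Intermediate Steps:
L(R, V) = -4 + R*V
t(n, X) = 3 (t(n, X) = 3 + 0*X = 3 + 0 = 3)
a(N, M) = M/(M + N) + N/M
-a(L(-2, 11), t(7, 8)) = -(3² + (-4 - 2*11)² + 3*(-4 - 2*11))/(3*(3 + (-4 - 2*11))) = -(9 + (-4 - 22)² + 3*(-4 - 22))/(3*(3 + (-4 - 22))) = -(9 + (-26)² + 3*(-26))/(3*(3 - 26)) = -(9 + 676 - 78)/(3*(-23)) = -(-1)*607/(3*23) = -1*(-607/69) = 607/69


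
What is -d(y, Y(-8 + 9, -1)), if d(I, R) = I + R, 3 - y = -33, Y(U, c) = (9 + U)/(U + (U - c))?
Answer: -118/3 ≈ -39.333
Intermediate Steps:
Y(U, c) = (9 + U)/(-c + 2*U)
y = 36 (y = 3 - 1*(-33) = 3 + 33 = 36)
-d(y, Y(-8 + 9, -1)) = -(36 + (9 + (-8 + 9))/(-1*(-1) + 2*(-8 + 9))) = -(36 + (9 + 1)/(1 + 2*1)) = -(36 + 10/(1 + 2)) = -(36 + 10/3) = -1*118/3 = -118/3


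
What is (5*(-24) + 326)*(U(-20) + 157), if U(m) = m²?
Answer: 114742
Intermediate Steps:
(5*(-24) + 326)*(U(-20) + 157) = (5*(-24) + 326)*((-20)² + 157) = (-120 + 326)*(400 + 157) = 206*557 = 114742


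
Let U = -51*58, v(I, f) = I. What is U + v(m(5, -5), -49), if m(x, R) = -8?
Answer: -2966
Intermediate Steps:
U = -2958
U + v(m(5, -5), -49) = -2958 - 8 = -2966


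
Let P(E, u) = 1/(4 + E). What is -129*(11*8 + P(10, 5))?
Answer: -159057/14 ≈ -11361.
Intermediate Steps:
-129*(11*8 + P(10, 5)) = -129*(11*8 + 1/(4 + 10)) = -129*(88 + 1/14) = -129*1233/14 = -159057/14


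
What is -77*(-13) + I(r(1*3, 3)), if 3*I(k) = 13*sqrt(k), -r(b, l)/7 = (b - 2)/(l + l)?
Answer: 1001 + 13*I*sqrt(42)/18 ≈ 1001.0 + 4.6805*I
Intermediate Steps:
r(b, l) = -7*(-2 + b)/(2*l) (r(b, l) = -7*(b - 2)/(l + l) = -7*(-2 + b)/(2*l))
I(k) = 13*sqrt(k)/3 (I(k) = (13*sqrt(k))/3 = 13*sqrt(k)/3)
-77*(-13) + I(r(1*3, 3)) = -77*(-13) + 13*sqrt((7/2)*(2 - 3)/3)/3 = 1001 + 13*sqrt((7/2)*(1/3)*(2 - 1*3))/3 = 1001 + 13*sqrt((7/2)*(1/3)*(2 - 3))/3 = 1001 + 13*sqrt((7/2)*(1/3)*(-1))/3 = 1001 + 13*sqrt(-7/6)/3 = 1001 + 13*(I*sqrt(42)/6)/3 = 1001 + 13*I*sqrt(42)/18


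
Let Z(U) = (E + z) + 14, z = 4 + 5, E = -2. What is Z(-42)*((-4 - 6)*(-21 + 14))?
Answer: 1470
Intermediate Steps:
z = 9
Z(U) = 21 (Z(U) = (-2 + 9) + 14 = 7 + 14 = 21)
Z(-42)*((-4 - 6)*(-21 + 14)) = 21*((-4 - 6)*(-21 + 14)) = 21*(-10*(-7)) = 21*70 = 1470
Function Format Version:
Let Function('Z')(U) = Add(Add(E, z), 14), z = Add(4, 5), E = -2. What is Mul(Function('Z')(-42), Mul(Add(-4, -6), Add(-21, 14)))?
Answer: 1470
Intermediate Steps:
z = 9
Function('Z')(U) = 21 (Function('Z')(U) = Add(Add(-2, 9), 14) = Add(7, 14) = 21)
Mul(Function('Z')(-42), Mul(Add(-4, -6), Add(-21, 14))) = Mul(21, Mul(Add(-4, -6), Add(-21, 14))) = Mul(21, Mul(-10, -7)) = Mul(21, 70) = 1470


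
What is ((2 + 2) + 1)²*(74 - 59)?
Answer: 375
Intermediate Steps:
((2 + 2) + 1)²*(74 - 59) = (4 + 1)²*15 = 5²*15 = 25*15 = 375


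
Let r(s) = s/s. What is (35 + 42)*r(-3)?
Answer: 77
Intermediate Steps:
r(s) = 1
(35 + 42)*r(-3) = (35 + 42)*1 = 77*1 = 77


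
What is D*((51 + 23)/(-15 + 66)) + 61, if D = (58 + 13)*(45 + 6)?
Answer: 5315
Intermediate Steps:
D = 3621 (D = 71*51 = 3621)
D*((51 + 23)/(-15 + 66)) + 61 = 3621*((51 + 23)/(-15 + 66)) + 61 = 3621*(74/51) + 61 = 5254 + 61 = 5315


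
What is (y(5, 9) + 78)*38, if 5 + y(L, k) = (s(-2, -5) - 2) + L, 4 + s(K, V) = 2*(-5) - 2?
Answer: 2280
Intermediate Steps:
s(K, V) = -16 (s(K, V) = -4 + (2*(-5) - 2) = -4 + (-10 - 2) = -4 - 12 = -16)
y(L, k) = -23 + L (y(L, k) = -5 + ((-16 - 2) + L) = -5 + (-18 + L) = -23 + L)
(y(5, 9) + 78)*38 = ((-23 + 5) + 78)*38 = (-18 + 78)*38 = 60*38 = 2280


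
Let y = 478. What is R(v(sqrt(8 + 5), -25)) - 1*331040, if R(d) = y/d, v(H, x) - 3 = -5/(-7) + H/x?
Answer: -10738396540/32451 + 585550*sqrt(13)/421863 ≈ -3.3091e+5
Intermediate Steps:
v(H, x) = 26/7 + H/x (v(H, x) = 3 + (-5/(-7) + H/x) = 3 + (-5*(-1/7) + H/x) = 3 + (5/7 + H/x) = 26/7 + H/x)
R(d) = 478/d
R(v(sqrt(8 + 5), -25)) - 1*331040 = 478/(26/7 + sqrt(8 + 5)/(-25)) - 1*331040 = 478/(26/7 + sqrt(13)*(-1/25)) - 331040 = 478/(26/7 - sqrt(13)/25) - 331040 = -331040 + 478/(26/7 - sqrt(13)/25)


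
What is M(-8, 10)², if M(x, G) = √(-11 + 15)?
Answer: 4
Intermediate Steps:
M(x, G) = 2 (M(x, G) = √4 = 2)
M(-8, 10)² = 2² = 4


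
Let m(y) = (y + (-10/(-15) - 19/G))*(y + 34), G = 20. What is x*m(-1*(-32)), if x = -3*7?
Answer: -439593/10 ≈ -43959.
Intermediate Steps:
x = -21
m(y) = (34 + y)*(-17/60 + y) (m(y) = (y + (-10/(-15) - 19/20))*(y + 34) = (y + (-10*(-1/15) - 19*1/20))*(34 + y) = (y + (2/3 - 19/20))*(34 + y) = (y - 17/60)*(34 + y) = (-17/60 + y)*(34 + y) = (34 + y)*(-17/60 + y))
x*m(-1*(-32)) = -21*(-289/30 + (-1*(-32))**2 + 2023*(-1*(-32))/60) = -21*(-289/30 + 32**2 + (2023/60)*32) = -21*(-289/30 + 1024 + 16184/15) = -21*20933/10 = -439593/10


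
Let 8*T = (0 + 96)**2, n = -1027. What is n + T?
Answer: 125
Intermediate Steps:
T = 1152 (T = (0 + 96)**2/8 = (1/8)*96**2 = (1/8)*9216 = 1152)
n + T = -1027 + 1152 = 125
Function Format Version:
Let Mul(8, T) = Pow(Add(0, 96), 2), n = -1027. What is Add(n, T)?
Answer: 125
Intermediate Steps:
T = 1152 (T = Mul(Rational(1, 8), Pow(Add(0, 96), 2)) = Mul(Rational(1, 8), Pow(96, 2)) = Mul(Rational(1, 8), 9216) = 1152)
Add(n, T) = Add(-1027, 1152) = 125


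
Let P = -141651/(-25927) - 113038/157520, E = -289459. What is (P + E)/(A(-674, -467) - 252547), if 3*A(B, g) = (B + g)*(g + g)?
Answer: -161200536012009/57186133337960 ≈ -2.8189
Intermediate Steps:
P = 881005877/185637320 (P = -141651*(-1/25927) - 113038*1/157520 = 141651/25927 - 56519/78760 = 881005877/185637320 ≈ 4.7458)
A(B, g) = 2*g*(B + g)/3 (A(B, g) = ((B + g)*(g + g))/3 = ((B + g)*(2*g))/3 = (2*g*(B + g))/3 = 2*g*(B + g)/3)
(P + E)/(A(-674, -467) - 252547) = (881005877/185637320 - 289459)/((⅔)*(-467)*(-674 - 467) - 252547) = -53733512004003/(185637320*((⅔)*(-467)*(-1141) - 252547)) = -53733512004003/(185637320*(1065694/3 - 252547)) = -53733512004003/(185637320*308053/3) = -53733512004003/185637320*3/308053 = -161200536012009/57186133337960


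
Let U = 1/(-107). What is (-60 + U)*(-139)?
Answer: 892519/107 ≈ 8341.3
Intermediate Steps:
U = -1/107 ≈ -0.0093458
(-60 + U)*(-139) = (-60 - 1/107)*(-139) = -6421/107*(-139) = 892519/107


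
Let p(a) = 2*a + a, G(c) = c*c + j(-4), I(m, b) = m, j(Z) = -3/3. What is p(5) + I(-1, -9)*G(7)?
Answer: -33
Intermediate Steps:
j(Z) = -1 (j(Z) = -3*⅓ = -1)
G(c) = -1 + c² (G(c) = c*c - 1 = c² - 1 = -1 + c²)
p(a) = 3*a
p(5) + I(-1, -9)*G(7) = 3*5 - (-1 + 7²) = 15 - (-1 + 49) = 15 - 1*48 = 15 - 48 = -33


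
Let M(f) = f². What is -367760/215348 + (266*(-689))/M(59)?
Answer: -10186965478/187406597 ≈ -54.358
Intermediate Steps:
-367760/215348 + (266*(-689))/M(59) = -367760/215348 + (266*(-689))/(59²) = -367760*1/215348 - 183274/3481 = -91940/53837 - 183274*1/3481 = -91940/53837 - 183274/3481 = -10186965478/187406597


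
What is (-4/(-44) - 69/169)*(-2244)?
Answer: 120360/169 ≈ 712.19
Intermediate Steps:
(-4/(-44) - 69/169)*(-2244) = (-4*(-1/44) - 69*1/169)*(-2244) = (1/11 - 69/169)*(-2244) = -590/1859*(-2244) = 120360/169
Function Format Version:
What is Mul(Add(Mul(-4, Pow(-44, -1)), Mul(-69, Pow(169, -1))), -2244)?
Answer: Rational(120360, 169) ≈ 712.19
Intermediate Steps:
Mul(Add(Mul(-4, Pow(-44, -1)), Mul(-69, Pow(169, -1))), -2244) = Mul(Add(Mul(-4, Rational(-1, 44)), Mul(-69, Rational(1, 169))), -2244) = Mul(Add(Rational(1, 11), Rational(-69, 169)), -2244) = Mul(Rational(-590, 1859), -2244) = Rational(120360, 169)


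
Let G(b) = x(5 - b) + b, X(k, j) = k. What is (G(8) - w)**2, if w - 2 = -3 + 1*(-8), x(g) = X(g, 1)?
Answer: 196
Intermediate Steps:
x(g) = g
w = -9 (w = 2 + (-3 + 1*(-8)) = 2 + (-3 - 8) = 2 - 11 = -9)
G(b) = 5 (G(b) = (5 - b) + b = 5)
(G(8) - w)**2 = (5 - 1*(-9))**2 = (5 + 9)**2 = 14**2 = 196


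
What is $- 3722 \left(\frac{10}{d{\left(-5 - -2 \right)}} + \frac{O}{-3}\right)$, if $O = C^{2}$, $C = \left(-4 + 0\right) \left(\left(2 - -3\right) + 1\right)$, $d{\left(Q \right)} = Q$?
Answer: $\frac{2181092}{3} \approx 7.2703 \cdot 10^{5}$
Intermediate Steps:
$C = -24$ ($C = - 4 \left(\left(2 + 3\right) + 1\right) = - 4 \left(5 + 1\right) = \left(-4\right) 6 = -24$)
$O = 576$ ($O = \left(-24\right)^{2} = 576$)
$- 3722 \left(\frac{10}{d{\left(-5 - -2 \right)}} + \frac{O}{-3}\right) = - 3722 \left(\frac{10}{-5 - -2} + \frac{576}{-3}\right) = - 3722 \left(\frac{10}{-5 + 2} + 576 \left(- \frac{1}{3}\right)\right) = - 3722 \left(\frac{10}{-3} - 192\right) = - 3722 \left(10 \left(- \frac{1}{3}\right) - 192\right) = - 3722 \left(- \frac{10}{3} - 192\right) = \left(-3722\right) \left(- \frac{586}{3}\right) = \frac{2181092}{3}$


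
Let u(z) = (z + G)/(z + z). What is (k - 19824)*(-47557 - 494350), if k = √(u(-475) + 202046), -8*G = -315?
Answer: 10742764368 - 541907*√29175508615/380 ≈ 1.0499e+10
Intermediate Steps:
G = 315/8 (G = -⅛*(-315) = 315/8 ≈ 39.375)
u(z) = (315/8 + z)/(2*z) (u(z) = (z + 315/8)/(z + z) = (315/8 + z)/((2*z)) = (315/8 + z)*(1/(2*z)) = (315/8 + z)/(2*z))
k = √29175508615/380 (k = √((1/16)*(315 + 8*(-475))/(-475) + 202046) = √((1/16)*(-1/475)*(315 - 3800) + 202046) = √((1/16)*(-1/475)*(-3485) + 202046) = √(697/1520 + 202046) = √(307110617/1520) = √29175508615/380 ≈ 449.50)
(k - 19824)*(-47557 - 494350) = (√29175508615/380 - 19824)*(-47557 - 494350) = (-19824 + √29175508615/380)*(-541907) = 10742764368 - 541907*√29175508615/380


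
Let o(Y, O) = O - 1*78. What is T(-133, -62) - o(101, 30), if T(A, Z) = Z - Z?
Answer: 48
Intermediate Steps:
T(A, Z) = 0
o(Y, O) = -78 + O (o(Y, O) = O - 78 = -78 + O)
T(-133, -62) - o(101, 30) = 0 - (-78 + 30) = 0 - 1*(-48) = 0 + 48 = 48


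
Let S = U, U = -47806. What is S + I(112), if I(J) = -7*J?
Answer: -48590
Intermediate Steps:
S = -47806
S + I(112) = -47806 - 7*112 = -47806 - 784 = -48590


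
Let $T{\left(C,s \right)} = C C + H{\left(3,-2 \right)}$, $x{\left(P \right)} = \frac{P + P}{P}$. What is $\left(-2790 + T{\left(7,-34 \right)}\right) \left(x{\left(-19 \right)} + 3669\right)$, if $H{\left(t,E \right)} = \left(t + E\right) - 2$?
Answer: $-10065882$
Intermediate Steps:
$H{\left(t,E \right)} = -2 + E + t$ ($H{\left(t,E \right)} = \left(E + t\right) - 2 = -2 + E + t$)
$x{\left(P \right)} = 2$ ($x{\left(P \right)} = \frac{2 P}{P} = 2$)
$T{\left(C,s \right)} = -1 + C^{2}$ ($T{\left(C,s \right)} = C C - 1 = C^{2} - 1 = -1 + C^{2}$)
$\left(-2790 + T{\left(7,-34 \right)}\right) \left(x{\left(-19 \right)} + 3669\right) = \left(-2790 - \left(1 - 7^{2}\right)\right) \left(2 + 3669\right) = \left(-2790 + \left(-1 + 49\right)\right) 3671 = \left(-2790 + 48\right) 3671 = \left(-2742\right) 3671 = -10065882$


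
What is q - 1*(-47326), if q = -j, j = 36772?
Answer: 10554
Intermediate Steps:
q = -36772 (q = -1*36772 = -36772)
q - 1*(-47326) = -36772 - 1*(-47326) = -36772 + 47326 = 10554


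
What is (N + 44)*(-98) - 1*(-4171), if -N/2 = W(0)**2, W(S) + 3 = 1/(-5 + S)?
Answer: 46651/25 ≈ 1866.0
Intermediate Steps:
W(S) = -3 + 1/(-5 + S)
N = -512/25 (N = -2*(16 - 3*0)**2/(-5 + 0)**2 = -2*(16 + 0)**2/25 = -2*(-1/5*16)**2 = -2*(-16/5)**2 = -2*256/25 = -512/25 ≈ -20.480)
(N + 44)*(-98) - 1*(-4171) = (-512/25 + 44)*(-98) - 1*(-4171) = (588/25)*(-98) + 4171 = -57624/25 + 4171 = 46651/25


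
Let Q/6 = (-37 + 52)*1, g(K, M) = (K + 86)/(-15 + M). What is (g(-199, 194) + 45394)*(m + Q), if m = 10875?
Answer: 89095153545/179 ≈ 4.9774e+8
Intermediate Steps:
g(K, M) = (86 + K)/(-15 + M)
Q = 90 (Q = 6*((-37 + 52)*1) = 6*(15*1) = 6*15 = 90)
(g(-199, 194) + 45394)*(m + Q) = ((86 - 199)/(-15 + 194) + 45394)*(10875 + 90) = (-113/179 + 45394)*10965 = (8125413/179)*10965 = 89095153545/179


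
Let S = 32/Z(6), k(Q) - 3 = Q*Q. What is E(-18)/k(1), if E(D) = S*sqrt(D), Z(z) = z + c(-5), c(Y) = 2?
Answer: 3*I*sqrt(2) ≈ 4.2426*I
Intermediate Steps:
k(Q) = 3 + Q**2 (k(Q) = 3 + Q*Q = 3 + Q**2)
Z(z) = 2 + z (Z(z) = z + 2 = 2 + z)
S = 4 (S = 32/(2 + 6) = 32/8 = 32*(1/8) = 4)
E(D) = 4*sqrt(D)
E(-18)/k(1) = (4*sqrt(-18))/(3 + 1**2) = (4*(3*I*sqrt(2)))/(3 + 1) = (12*I*sqrt(2))/4 = (12*I*sqrt(2))*(1/4) = 3*I*sqrt(2)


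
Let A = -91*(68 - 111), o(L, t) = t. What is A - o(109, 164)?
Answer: 3749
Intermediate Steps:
A = 3913 (A = -91*(-43) = 3913)
A - o(109, 164) = 3913 - 1*164 = 3913 - 164 = 3749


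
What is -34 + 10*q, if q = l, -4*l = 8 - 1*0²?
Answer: -54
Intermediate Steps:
l = -2 (l = -(8 - 1*0²)/4 = -(8 - 1*0)/4 = -(8 + 0)/4 = -¼*8 = -2)
q = -2
-34 + 10*q = -34 + 10*(-2) = -34 - 20 = -54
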